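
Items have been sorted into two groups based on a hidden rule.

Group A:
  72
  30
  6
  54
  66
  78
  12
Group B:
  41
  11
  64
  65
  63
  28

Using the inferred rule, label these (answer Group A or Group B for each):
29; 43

Group B, Group B

The distinguishing property — multiple of 6 — holds for all the 'Group A' cases and none of the 'Group B' cases.
29: Group B (29 = 6·4 + 5). 43: Group B (43 = 6·7 + 1).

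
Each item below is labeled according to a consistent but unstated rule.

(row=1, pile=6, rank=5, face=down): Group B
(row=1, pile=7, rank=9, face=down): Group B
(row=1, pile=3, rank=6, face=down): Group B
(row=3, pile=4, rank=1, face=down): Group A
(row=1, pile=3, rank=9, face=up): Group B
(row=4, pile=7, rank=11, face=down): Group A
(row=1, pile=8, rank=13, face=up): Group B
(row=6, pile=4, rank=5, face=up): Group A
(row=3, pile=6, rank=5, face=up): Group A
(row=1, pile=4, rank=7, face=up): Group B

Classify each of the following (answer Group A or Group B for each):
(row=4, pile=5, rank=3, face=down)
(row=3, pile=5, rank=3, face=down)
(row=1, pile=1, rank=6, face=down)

Group A, Group A, Group B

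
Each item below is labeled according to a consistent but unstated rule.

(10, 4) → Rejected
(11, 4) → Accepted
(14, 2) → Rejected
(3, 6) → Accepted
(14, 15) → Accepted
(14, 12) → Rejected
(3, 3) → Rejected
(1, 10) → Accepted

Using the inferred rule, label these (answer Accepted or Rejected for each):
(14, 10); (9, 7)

All 'Accepted' examples share one property — sum is odd — and every 'Rejected' example lacks it.

Rejected, Rejected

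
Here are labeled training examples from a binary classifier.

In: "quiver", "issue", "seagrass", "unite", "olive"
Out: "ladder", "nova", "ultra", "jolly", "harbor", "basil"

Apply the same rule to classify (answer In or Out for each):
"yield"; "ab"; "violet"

Every 'In' example satisfies: has ≥ 3 vowels. None of the 'Out' examples do.
"yield": 2 vowels, does not pass → Out.
"ab": 1 vowel, does not pass → Out.
"violet": 3 vowels, satisfies this → In.

Out, Out, In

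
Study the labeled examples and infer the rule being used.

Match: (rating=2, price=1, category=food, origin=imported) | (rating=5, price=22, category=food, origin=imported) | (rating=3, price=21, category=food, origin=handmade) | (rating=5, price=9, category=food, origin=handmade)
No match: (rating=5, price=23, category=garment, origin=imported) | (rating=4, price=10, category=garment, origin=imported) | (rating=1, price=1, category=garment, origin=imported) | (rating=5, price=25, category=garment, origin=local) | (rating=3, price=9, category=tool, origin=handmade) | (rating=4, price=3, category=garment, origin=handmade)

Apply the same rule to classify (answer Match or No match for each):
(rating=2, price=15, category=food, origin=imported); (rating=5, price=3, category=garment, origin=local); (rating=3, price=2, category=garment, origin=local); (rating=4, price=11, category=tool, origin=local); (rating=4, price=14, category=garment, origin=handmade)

The common property of the 'Match' items is: category is food. No 'No match' item has it.
(rating=2, price=15, category=food, origin=imported): category is food, has this property → Match.
(rating=5, price=3, category=garment, origin=local): category is garment, lacks this property → No match.
(rating=3, price=2, category=garment, origin=local): category is garment, lacks this property → No match.
(rating=4, price=11, category=tool, origin=local): category is tool, lacks this property → No match.
(rating=4, price=14, category=garment, origin=handmade): category is garment, lacks this property → No match.

Match, No match, No match, No match, No match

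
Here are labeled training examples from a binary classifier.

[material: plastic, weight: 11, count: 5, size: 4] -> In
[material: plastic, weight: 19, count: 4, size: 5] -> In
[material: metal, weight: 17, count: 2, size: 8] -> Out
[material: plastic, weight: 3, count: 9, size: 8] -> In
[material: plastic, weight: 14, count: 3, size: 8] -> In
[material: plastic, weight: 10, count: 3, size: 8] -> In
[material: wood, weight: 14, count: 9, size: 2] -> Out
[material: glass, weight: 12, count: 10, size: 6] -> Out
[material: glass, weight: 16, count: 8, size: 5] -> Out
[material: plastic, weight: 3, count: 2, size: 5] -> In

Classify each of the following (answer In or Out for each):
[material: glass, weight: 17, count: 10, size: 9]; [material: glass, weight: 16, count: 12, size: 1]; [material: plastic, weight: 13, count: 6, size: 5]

Comparing the two groups points to one rule — material is plastic.
[material: glass, weight: 17, count: 10, size: 9]: material is glass, does not satisfy this → Out. [material: glass, weight: 16, count: 12, size: 1]: material is glass, does not satisfy this → Out. [material: plastic, weight: 13, count: 6, size: 5]: material is plastic, has this property → In.

Out, Out, In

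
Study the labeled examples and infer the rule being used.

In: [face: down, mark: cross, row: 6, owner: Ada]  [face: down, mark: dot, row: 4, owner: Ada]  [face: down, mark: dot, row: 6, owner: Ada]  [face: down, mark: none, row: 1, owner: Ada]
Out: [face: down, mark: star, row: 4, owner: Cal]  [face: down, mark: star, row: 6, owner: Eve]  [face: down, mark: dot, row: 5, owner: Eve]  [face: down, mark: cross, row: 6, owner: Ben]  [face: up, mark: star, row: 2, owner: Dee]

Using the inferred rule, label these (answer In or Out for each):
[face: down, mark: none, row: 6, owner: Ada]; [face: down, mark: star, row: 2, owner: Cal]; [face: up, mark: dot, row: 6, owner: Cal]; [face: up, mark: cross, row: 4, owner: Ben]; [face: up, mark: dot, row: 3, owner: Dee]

A rule that fits every label: owner is Ada — true of each 'In' example, false of each 'Out' one.

In, Out, Out, Out, Out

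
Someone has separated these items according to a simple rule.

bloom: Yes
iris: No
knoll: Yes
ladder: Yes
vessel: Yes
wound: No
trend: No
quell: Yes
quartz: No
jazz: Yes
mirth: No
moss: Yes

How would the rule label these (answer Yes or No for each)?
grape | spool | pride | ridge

No, Yes, No, No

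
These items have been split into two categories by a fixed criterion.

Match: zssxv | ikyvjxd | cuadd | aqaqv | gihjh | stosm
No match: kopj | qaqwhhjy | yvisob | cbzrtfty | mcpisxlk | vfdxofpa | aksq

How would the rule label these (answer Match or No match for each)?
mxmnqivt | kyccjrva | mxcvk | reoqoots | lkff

One predicate separates the groups cleanly: odd length.
mxmnqivt: No match (length 8). kyccjrva: No match (length 8). mxcvk: Match (length 5). reoqoots: No match (length 8). lkff: No match (length 4).

No match, No match, Match, No match, No match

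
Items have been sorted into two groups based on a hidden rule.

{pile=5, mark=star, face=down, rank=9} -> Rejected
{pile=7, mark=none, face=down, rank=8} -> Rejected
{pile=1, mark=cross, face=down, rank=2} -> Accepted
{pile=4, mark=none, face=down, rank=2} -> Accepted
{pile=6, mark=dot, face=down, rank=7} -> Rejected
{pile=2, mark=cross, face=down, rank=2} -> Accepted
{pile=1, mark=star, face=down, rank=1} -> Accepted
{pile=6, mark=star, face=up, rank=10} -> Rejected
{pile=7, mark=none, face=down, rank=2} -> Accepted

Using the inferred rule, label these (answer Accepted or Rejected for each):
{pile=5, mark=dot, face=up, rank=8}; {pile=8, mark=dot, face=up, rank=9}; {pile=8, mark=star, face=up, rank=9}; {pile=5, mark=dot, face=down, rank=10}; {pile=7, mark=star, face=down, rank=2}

A rule that fits every label: rank ≤ 2 — true of each 'Accepted' example, false of each 'Rejected' one.
{pile=5, mark=dot, face=up, rank=8}: Rejected (rank = 8).
{pile=8, mark=dot, face=up, rank=9}: Rejected (rank = 9).
{pile=8, mark=star, face=up, rank=9}: Rejected (rank = 9).
{pile=5, mark=dot, face=down, rank=10}: Rejected (rank = 10).
{pile=7, mark=star, face=down, rank=2}: Accepted (rank = 2).

Rejected, Rejected, Rejected, Rejected, Accepted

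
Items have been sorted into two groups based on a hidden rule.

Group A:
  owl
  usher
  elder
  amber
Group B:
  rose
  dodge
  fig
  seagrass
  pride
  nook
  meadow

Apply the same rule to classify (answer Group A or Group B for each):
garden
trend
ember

Group B, Group B, Group A

One predicate separates the groups cleanly: starts with a vowel.
Group B: garden, since starts with 'g'. Group B: trend, since starts with 't'. Group A: ember, since starts with 'e'.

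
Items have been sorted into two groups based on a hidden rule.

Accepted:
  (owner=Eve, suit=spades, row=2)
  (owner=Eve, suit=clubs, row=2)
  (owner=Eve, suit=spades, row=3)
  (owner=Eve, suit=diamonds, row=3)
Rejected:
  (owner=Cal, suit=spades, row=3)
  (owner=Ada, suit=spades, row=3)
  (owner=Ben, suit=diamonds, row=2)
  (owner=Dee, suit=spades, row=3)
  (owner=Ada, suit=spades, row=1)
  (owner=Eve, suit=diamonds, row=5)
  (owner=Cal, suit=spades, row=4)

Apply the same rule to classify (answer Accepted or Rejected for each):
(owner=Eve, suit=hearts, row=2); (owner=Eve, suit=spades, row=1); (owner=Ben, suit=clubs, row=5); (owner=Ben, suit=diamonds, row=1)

Every 'Accepted' example satisfies: owner is Eve AND row ≤ 3. None of the 'Rejected' examples do.
(owner=Eve, suit=hearts, row=2) — owner is Eve, row = 2, hence Accepted. (owner=Eve, suit=spades, row=1) — owner is Eve, row = 1, hence Accepted. (owner=Ben, suit=clubs, row=5) — owner is Ben, row = 5, hence Rejected. (owner=Ben, suit=diamonds, row=1) — owner is Ben, row = 1, hence Rejected.

Accepted, Accepted, Rejected, Rejected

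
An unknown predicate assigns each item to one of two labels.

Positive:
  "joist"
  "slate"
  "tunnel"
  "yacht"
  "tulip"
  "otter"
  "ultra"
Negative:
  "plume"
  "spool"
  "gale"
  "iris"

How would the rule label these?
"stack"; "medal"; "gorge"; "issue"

Positive, Negative, Negative, Negative

Checking candidate rules against both groups, what survives is: contains 't'.
Positive: "stack", since has 't'. Negative: "medal", since no 't'. Negative: "gorge", since no 't'. Negative: "issue", since no 't'.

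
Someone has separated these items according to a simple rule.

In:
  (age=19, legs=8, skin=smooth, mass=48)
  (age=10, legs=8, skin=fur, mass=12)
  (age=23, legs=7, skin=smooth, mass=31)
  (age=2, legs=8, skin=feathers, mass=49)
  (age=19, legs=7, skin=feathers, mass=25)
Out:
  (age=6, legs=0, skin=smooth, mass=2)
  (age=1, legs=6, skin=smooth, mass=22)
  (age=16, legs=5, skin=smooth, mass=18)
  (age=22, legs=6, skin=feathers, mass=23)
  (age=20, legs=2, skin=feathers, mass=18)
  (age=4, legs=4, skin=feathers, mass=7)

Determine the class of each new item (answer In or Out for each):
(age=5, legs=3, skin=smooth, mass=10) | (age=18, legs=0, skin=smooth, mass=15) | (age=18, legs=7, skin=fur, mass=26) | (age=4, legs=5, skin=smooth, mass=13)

One predicate separates the groups cleanly: legs ≥ 7.

Out, Out, In, Out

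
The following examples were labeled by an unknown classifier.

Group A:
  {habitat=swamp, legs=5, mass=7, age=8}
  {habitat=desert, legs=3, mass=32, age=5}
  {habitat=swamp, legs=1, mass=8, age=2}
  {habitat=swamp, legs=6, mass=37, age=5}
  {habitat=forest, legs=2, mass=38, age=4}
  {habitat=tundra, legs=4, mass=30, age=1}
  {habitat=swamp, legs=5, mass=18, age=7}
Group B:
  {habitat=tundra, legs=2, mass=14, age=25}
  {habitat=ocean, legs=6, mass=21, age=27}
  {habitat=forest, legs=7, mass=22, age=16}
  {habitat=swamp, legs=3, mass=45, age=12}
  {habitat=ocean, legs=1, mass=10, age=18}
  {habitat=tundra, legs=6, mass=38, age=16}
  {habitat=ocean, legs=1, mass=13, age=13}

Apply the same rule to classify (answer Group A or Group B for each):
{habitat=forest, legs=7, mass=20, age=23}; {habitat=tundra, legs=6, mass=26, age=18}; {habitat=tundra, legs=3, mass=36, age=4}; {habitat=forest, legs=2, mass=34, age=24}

Group B, Group B, Group A, Group B

The simplest hypothesis consistent with all the labels is: age ≤ 8.
Group B: {habitat=forest, legs=7, mass=20, age=23}, since age = 23.
Group B: {habitat=tundra, legs=6, mass=26, age=18}, since age = 18.
Group A: {habitat=tundra, legs=3, mass=36, age=4}, since age = 4.
Group B: {habitat=forest, legs=2, mass=34, age=24}, since age = 24.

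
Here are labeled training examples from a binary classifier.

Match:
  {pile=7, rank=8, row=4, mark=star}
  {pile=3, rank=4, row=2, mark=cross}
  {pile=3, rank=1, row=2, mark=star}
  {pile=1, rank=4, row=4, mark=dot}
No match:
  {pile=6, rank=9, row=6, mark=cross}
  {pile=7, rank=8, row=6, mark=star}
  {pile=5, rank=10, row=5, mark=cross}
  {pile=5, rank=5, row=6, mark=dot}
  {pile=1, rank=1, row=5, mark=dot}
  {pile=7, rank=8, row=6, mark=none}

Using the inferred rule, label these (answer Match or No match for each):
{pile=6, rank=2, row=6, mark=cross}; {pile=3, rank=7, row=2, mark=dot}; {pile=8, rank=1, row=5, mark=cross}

No match, Match, No match

The pattern is that an item is 'Match' exactly when: row ≤ 4.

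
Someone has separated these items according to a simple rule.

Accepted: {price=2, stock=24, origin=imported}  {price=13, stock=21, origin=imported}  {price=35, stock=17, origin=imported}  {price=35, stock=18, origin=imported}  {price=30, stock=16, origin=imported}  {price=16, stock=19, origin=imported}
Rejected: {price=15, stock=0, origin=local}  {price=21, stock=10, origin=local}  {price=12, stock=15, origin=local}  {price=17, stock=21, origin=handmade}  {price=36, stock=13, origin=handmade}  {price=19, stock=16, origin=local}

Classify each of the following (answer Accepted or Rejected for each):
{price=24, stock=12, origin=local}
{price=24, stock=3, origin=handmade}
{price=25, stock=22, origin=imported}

Rejected, Rejected, Accepted

Looking at the examples, the only property every 'Accepted' case has and every 'Rejected' case lacks is: origin is imported.
{price=24, stock=12, origin=local}: Rejected (origin is local).
{price=24, stock=3, origin=handmade}: Rejected (origin is handmade).
{price=25, stock=22, origin=imported}: Accepted (origin is imported).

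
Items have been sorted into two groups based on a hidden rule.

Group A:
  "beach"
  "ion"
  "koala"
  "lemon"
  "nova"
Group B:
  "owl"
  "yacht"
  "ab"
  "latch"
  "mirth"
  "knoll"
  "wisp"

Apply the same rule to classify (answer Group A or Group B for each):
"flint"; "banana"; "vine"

Group B, Group A, Group A

The rule appears to be: has ≥ 2 vowels.
"flint": 1 vowel — doesn't match, so Group B.
"banana": 3 vowels — checks out, so Group A.
"vine": 2 vowels — checks out, so Group A.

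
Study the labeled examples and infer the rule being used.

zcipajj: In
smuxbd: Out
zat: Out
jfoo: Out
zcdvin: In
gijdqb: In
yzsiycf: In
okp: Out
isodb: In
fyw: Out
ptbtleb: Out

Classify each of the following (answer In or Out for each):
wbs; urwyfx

Every 'In' example satisfies: contains 'i'. None of the 'Out' examples do.
wbs: no 'i' — doesn't match, so Out.
urwyfx: no 'i' — doesn't match, so Out.

Out, Out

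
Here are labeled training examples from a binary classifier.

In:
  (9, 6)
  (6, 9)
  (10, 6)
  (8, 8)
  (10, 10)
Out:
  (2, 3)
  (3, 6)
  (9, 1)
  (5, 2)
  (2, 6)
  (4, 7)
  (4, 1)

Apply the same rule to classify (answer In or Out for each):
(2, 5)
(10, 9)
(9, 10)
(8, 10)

Out, In, In, In

The common property of the 'In' items is: sum ≥ 15. No 'Out' item has it.
(2, 5): 2+5 = 7 — doesn't qualify, so Out.
(10, 9): 10+9 = 19 — fits, so In.
(9, 10): 9+10 = 19 — fits, so In.
(8, 10): 8+10 = 18 — fits, so In.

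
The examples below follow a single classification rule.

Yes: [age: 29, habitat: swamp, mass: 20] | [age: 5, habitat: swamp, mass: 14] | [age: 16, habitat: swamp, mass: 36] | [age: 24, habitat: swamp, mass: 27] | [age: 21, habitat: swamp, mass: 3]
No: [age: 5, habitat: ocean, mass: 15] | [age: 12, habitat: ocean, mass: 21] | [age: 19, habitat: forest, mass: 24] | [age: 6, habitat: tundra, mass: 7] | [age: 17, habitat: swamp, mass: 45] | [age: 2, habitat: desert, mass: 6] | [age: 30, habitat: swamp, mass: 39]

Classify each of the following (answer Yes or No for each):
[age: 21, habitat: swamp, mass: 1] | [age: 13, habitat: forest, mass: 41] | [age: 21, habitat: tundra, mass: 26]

The distinguishing property — habitat is swamp AND mass ≤ 36 — holds for all the 'Yes' cases and none of the 'No' cases.

Yes, No, No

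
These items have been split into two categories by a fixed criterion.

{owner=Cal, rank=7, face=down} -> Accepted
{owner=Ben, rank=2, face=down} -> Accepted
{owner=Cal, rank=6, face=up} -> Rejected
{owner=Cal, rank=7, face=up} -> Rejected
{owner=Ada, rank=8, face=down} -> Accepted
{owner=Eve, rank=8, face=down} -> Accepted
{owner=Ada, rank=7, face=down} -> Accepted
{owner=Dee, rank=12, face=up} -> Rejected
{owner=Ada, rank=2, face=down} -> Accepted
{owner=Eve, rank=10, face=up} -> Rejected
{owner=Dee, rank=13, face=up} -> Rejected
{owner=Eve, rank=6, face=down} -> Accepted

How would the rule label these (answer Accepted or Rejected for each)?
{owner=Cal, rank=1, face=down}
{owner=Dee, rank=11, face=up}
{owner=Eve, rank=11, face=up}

Accepted, Rejected, Rejected

'Accepted' ⟺ face is down.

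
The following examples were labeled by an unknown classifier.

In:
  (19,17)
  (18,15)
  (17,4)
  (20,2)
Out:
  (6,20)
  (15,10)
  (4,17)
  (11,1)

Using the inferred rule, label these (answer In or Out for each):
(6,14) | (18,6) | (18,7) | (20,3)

Rule: first ≥ 17. This holds for each 'In' example and fails for each 'Out' one.
(6,14): Out (first 6).
(18,6): In (first 18).
(18,7): In (first 18).
(20,3): In (first 20).

Out, In, In, In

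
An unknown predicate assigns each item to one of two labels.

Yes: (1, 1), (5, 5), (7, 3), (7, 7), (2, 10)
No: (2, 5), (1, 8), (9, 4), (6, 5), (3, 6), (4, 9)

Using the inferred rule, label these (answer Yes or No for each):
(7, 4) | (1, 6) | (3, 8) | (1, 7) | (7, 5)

No, No, No, Yes, Yes

Rule: sum is even. This holds for each 'Yes' example and fails for each 'No' one.
(7, 4): 7+4 = 11 — doesn't match, so No.
(1, 6): 1+6 = 7 — doesn't match, so No.
(3, 8): 3+8 = 11 — doesn't match, so No.
(1, 7): 1+7 = 8 — passes, so Yes.
(7, 5): 7+5 = 12 — passes, so Yes.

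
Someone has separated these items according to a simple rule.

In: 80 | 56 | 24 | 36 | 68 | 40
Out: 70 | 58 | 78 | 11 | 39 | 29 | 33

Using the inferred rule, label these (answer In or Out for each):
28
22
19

In, Out, Out

A rule that fits every label: multiple of 4 — true of each 'In' example, false of each 'Out' one.
28 → 28 = 4·7 → In.
22 → 22 = 4·5 + 2 → Out.
19 → 19 = 4·4 + 3 → Out.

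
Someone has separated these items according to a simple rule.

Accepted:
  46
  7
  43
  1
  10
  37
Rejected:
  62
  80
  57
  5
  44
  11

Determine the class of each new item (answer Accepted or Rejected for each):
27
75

The classifier is using: ≡ 1 (mod 3).
27: 27 mod 3 = 0 — fails this test, so Rejected. 75: 75 mod 3 = 0 — fails this test, so Rejected.

Rejected, Rejected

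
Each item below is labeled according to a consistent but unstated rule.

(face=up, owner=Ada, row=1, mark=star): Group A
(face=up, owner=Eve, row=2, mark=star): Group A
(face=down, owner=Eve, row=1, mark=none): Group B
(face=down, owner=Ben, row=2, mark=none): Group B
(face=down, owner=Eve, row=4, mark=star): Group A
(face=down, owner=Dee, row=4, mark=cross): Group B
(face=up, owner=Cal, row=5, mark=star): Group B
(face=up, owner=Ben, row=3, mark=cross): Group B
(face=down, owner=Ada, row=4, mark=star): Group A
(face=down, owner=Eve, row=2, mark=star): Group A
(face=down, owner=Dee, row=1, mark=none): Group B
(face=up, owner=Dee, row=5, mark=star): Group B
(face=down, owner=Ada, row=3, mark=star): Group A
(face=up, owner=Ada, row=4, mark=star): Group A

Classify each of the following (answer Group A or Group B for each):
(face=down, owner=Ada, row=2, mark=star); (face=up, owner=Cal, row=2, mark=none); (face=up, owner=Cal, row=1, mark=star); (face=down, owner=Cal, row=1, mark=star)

Group A, Group B, Group A, Group A

A rule that fits every label: mark is star AND row ≤ 4 — true of each 'Group A' example, false of each 'Group B' one.
(face=down, owner=Ada, row=2, mark=star): mark is star, row = 2, satisfies this → Group A. (face=up, owner=Cal, row=2, mark=none): mark is none, row = 2, doesn't qualify → Group B. (face=up, owner=Cal, row=1, mark=star): mark is star, row = 1, satisfies this → Group A. (face=down, owner=Cal, row=1, mark=star): mark is star, row = 1, satisfies this → Group A.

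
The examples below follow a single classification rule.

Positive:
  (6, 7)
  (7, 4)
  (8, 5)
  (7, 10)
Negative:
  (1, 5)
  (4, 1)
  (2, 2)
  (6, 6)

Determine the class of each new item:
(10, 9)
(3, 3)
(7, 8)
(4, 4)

Positive, Negative, Positive, Negative

The rule appears to be: max ≥ 7.
Positive: (10, 9), since max 10.
Negative: (3, 3), since max 3.
Positive: (7, 8), since max 8.
Negative: (4, 4), since max 4.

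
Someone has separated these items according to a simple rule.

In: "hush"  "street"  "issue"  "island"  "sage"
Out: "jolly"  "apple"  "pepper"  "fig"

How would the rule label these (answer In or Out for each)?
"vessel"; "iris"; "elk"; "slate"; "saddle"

The classifier is using: contains 's'.
"vessel": has 's' — checks out, so In.
"iris": has 's' — checks out, so In.
"elk": no 's' — does not satisfy this, so Out.
"slate": has 's' — checks out, so In.
"saddle": has 's' — checks out, so In.

In, In, Out, In, In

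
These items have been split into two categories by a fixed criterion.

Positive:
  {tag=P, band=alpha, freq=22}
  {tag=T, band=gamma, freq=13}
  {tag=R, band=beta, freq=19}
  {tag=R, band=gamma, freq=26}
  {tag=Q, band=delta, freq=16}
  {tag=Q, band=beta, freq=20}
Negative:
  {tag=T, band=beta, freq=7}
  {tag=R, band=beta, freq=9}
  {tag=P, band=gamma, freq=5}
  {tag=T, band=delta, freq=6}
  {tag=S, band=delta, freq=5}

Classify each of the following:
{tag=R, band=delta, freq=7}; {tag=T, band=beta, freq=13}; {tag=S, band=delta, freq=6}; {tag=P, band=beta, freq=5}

Every 'Positive' example satisfies: freq ≥ 13. None of the 'Negative' examples do.

Negative, Positive, Negative, Negative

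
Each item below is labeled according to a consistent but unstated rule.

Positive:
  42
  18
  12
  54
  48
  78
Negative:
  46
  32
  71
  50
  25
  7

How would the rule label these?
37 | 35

Negative, Negative

Every 'Positive' example satisfies: multiple of 3. None of the 'Negative' examples do.
37 — 37 = 3·12 + 1, hence Negative.
35 — 35 = 3·11 + 2, hence Negative.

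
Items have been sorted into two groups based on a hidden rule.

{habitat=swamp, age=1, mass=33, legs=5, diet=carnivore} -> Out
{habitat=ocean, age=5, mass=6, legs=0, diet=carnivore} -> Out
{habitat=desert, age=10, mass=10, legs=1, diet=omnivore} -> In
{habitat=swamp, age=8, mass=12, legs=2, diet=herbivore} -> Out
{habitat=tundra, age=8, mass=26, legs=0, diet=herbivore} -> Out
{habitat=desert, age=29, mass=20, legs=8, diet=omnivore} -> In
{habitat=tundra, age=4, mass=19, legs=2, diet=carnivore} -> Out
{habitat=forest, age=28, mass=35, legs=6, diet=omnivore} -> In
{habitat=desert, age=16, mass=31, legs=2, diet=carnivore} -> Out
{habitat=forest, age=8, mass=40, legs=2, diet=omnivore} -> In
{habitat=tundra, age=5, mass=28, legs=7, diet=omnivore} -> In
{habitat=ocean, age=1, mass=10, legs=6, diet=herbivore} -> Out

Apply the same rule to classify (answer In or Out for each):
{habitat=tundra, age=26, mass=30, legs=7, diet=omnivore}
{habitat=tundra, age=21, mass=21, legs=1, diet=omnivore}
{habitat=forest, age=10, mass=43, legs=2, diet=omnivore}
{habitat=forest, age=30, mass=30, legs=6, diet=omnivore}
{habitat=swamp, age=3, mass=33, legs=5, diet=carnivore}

The classifier is using: diet is omnivore.
In: {habitat=tundra, age=26, mass=30, legs=7, diet=omnivore}, since diet is omnivore.
In: {habitat=tundra, age=21, mass=21, legs=1, diet=omnivore}, since diet is omnivore.
In: {habitat=forest, age=10, mass=43, legs=2, diet=omnivore}, since diet is omnivore.
In: {habitat=forest, age=30, mass=30, legs=6, diet=omnivore}, since diet is omnivore.
Out: {habitat=swamp, age=3, mass=33, legs=5, diet=carnivore}, since diet is carnivore.

In, In, In, In, Out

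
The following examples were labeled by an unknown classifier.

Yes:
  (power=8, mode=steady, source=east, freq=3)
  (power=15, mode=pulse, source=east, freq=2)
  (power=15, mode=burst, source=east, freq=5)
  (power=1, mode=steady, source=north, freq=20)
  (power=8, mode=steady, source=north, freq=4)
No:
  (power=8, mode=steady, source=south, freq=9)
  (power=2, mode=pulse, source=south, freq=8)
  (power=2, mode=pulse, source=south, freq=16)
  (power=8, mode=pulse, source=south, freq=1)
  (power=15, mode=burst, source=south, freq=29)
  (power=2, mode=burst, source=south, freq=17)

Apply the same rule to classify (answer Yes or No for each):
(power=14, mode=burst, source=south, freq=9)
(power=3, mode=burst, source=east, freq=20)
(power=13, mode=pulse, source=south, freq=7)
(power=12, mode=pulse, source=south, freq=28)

No, Yes, No, No

Every 'Yes' example satisfies: source is not south. None of the 'No' examples do.
(power=14, mode=burst, source=south, freq=9) → source is south → No. (power=3, mode=burst, source=east, freq=20) → source is east → Yes. (power=13, mode=pulse, source=south, freq=7) → source is south → No. (power=12, mode=pulse, source=south, freq=28) → source is south → No.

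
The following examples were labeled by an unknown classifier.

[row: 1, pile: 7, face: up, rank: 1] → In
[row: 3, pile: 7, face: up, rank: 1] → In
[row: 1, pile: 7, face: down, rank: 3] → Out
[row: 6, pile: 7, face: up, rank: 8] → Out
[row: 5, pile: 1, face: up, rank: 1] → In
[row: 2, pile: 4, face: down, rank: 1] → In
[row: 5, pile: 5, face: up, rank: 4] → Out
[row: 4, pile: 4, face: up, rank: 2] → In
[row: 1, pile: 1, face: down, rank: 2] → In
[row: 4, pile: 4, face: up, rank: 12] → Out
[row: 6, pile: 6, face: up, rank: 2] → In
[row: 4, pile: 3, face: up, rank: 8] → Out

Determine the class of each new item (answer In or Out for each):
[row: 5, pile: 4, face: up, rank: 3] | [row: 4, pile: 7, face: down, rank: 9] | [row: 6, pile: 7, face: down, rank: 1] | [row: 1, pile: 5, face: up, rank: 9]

Out, Out, In, Out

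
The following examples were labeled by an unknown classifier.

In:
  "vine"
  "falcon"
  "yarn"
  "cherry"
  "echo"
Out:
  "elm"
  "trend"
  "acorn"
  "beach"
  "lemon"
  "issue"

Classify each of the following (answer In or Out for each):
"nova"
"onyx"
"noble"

The pattern is that an item is 'In' exactly when: even length.
"nova": length 4, checks out → In. "onyx": length 4, checks out → In. "noble": length 5, does not satisfy this → Out.

In, In, Out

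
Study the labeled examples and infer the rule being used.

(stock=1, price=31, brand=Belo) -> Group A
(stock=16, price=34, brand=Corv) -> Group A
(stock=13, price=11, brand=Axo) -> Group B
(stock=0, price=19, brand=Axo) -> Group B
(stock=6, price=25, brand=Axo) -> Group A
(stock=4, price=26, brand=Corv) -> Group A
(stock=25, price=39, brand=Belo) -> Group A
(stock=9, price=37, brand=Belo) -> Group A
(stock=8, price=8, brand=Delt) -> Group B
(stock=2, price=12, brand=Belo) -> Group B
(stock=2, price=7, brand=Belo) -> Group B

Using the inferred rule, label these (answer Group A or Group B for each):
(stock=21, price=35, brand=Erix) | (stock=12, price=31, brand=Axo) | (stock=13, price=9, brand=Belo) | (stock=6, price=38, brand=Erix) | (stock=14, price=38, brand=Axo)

Rule: price ≥ 25. This holds for each 'Group A' example and fails for each 'Group B' one.
(stock=21, price=35, brand=Erix) → price = 35 → Group A. (stock=12, price=31, brand=Axo) → price = 31 → Group A. (stock=13, price=9, brand=Belo) → price = 9 → Group B. (stock=6, price=38, brand=Erix) → price = 38 → Group A. (stock=14, price=38, brand=Axo) → price = 38 → Group A.

Group A, Group A, Group B, Group A, Group A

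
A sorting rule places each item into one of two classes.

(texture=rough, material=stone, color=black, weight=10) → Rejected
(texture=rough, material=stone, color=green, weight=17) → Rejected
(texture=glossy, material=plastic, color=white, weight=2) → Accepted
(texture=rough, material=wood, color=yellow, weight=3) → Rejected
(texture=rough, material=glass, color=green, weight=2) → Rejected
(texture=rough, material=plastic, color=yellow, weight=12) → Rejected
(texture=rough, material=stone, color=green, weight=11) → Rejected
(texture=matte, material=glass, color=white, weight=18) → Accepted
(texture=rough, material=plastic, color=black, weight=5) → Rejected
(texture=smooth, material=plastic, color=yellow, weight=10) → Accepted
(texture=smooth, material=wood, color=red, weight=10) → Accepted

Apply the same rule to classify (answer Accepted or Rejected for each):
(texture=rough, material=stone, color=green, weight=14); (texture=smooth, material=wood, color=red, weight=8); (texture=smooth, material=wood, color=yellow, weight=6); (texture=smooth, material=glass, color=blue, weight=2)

Rejected, Accepted, Accepted, Accepted

Checking candidate rules against both groups, what survives is: texture is not rough.
Rejected: (texture=rough, material=stone, color=green, weight=14), since texture is rough. Accepted: (texture=smooth, material=wood, color=red, weight=8), since texture is smooth. Accepted: (texture=smooth, material=wood, color=yellow, weight=6), since texture is smooth. Accepted: (texture=smooth, material=glass, color=blue, weight=2), since texture is smooth.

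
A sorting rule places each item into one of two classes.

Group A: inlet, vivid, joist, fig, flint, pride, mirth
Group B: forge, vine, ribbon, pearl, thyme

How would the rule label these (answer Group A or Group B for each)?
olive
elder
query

The rule appears to be: odd length AND contains 'i'.
olive → length 5, has 'i' → Group A. elder → length 5, no 'i' → Group B. query → length 5, no 'i' → Group B.

Group A, Group B, Group B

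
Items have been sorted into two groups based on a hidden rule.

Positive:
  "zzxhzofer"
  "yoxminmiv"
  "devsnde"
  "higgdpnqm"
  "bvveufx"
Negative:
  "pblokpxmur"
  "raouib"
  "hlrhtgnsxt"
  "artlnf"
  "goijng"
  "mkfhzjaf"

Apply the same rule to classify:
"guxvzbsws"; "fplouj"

Positive, Negative

Looking at the examples, the only property every 'Positive' case has and every 'Negative' case lacks is: odd length.
Positive: "guxvzbsws", since length 9. Negative: "fplouj", since length 6.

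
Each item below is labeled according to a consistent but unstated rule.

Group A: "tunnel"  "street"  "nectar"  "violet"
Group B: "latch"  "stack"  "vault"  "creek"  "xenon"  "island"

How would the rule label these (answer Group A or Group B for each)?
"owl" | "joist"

Group B, Group B

The common property of the 'Group A' items is: even length AND contains 'e'. No 'Group B' item has it.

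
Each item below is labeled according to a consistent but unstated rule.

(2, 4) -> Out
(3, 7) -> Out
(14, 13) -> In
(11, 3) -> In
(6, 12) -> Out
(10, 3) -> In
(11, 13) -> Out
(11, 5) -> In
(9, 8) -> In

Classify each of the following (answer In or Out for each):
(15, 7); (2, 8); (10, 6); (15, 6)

In, Out, In, In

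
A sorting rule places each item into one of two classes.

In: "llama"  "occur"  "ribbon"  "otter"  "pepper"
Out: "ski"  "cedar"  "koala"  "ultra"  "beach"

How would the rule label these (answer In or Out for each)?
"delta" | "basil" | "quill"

Out, Out, In

Every 'In' example satisfies: has a double letter. None of the 'Out' examples do.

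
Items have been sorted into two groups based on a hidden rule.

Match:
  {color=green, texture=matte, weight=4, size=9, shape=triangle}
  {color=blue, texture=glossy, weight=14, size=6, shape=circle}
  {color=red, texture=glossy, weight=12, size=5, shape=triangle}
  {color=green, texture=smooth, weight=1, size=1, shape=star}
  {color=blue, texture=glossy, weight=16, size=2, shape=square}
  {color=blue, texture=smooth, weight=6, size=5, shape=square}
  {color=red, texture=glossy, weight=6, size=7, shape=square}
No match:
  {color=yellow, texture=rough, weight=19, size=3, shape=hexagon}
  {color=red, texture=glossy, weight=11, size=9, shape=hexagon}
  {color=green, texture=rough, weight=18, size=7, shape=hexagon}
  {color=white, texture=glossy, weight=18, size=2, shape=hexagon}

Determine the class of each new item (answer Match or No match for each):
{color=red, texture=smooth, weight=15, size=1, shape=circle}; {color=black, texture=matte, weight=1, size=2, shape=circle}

Match, Match

The classifier is using: shape is not hexagon.
{color=red, texture=smooth, weight=15, size=1, shape=circle}: shape is circle, satisfies this → Match. {color=black, texture=matte, weight=1, size=2, shape=circle}: shape is circle, satisfies this → Match.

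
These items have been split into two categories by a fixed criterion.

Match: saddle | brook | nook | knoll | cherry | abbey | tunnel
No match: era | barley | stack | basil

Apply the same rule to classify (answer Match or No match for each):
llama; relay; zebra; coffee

Match, No match, No match, Match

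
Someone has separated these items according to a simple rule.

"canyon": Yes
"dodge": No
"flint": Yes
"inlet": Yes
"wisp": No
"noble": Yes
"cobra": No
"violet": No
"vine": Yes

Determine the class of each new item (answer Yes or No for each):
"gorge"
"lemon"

No, Yes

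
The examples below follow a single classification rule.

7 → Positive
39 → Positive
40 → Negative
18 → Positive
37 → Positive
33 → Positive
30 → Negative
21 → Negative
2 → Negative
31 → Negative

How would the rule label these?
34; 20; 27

Positive, Negative, Positive

A rule that fits every label: digit sum ≥ 5 — true of each 'Positive' example, false of each 'Negative' one.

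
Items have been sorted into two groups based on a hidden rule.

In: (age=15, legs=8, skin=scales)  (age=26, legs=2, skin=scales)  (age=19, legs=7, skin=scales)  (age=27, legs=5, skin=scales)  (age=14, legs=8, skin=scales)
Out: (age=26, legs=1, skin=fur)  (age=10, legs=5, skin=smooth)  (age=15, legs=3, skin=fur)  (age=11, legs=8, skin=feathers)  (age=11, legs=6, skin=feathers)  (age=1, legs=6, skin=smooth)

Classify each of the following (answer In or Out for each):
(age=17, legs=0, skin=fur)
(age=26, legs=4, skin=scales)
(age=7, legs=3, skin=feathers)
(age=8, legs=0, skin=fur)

The distinguishing property — skin is scales — holds for all the 'In' cases and none of the 'Out' cases.
(age=17, legs=0, skin=fur): skin is fur — doesn't qualify, so Out. (age=26, legs=4, skin=scales): skin is scales — satisfies this, so In. (age=7, legs=3, skin=feathers): skin is feathers — doesn't qualify, so Out. (age=8, legs=0, skin=fur): skin is fur — doesn't qualify, so Out.

Out, In, Out, Out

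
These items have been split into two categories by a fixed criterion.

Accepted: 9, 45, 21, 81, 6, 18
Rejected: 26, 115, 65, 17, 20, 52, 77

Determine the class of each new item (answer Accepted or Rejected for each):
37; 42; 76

The distinguishing property — multiple of 3 — holds for all the 'Accepted' cases and none of the 'Rejected' cases.

Rejected, Accepted, Rejected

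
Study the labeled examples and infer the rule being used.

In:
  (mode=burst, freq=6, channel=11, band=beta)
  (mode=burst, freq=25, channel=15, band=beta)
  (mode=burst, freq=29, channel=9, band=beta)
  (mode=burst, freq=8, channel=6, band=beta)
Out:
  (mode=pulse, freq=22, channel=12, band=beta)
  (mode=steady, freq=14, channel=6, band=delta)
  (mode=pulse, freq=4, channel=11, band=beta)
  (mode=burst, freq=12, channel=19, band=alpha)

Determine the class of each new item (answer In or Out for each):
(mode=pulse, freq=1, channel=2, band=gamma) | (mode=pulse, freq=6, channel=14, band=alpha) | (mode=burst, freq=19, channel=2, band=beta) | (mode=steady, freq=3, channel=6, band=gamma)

The simplest hypothesis consistent with all the labels is: mode is burst AND band is beta.
Out: (mode=pulse, freq=1, channel=2, band=gamma), since mode is pulse, band is gamma.
Out: (mode=pulse, freq=6, channel=14, band=alpha), since mode is pulse, band is alpha.
In: (mode=burst, freq=19, channel=2, band=beta), since mode is burst, band is beta.
Out: (mode=steady, freq=3, channel=6, band=gamma), since mode is steady, band is gamma.

Out, Out, In, Out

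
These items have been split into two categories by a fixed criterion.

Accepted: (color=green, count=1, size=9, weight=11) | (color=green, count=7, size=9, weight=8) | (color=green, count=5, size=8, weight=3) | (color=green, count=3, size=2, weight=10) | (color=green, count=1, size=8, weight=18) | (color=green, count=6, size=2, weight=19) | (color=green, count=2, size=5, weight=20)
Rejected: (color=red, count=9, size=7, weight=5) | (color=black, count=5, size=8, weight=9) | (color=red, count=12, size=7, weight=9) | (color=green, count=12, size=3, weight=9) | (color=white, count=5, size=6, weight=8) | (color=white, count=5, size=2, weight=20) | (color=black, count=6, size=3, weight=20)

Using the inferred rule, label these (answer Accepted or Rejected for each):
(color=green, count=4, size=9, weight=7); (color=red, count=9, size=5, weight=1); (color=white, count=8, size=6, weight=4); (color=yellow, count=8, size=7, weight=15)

All 'Accepted' examples share one property — color is green AND count ≤ 7 — and every 'Rejected' example lacks it.
Accepted: (color=green, count=4, size=9, weight=7), since color is green, count = 4. Rejected: (color=red, count=9, size=5, weight=1), since color is red, count = 9. Rejected: (color=white, count=8, size=6, weight=4), since color is white, count = 8. Rejected: (color=yellow, count=8, size=7, weight=15), since color is yellow, count = 8.

Accepted, Rejected, Rejected, Rejected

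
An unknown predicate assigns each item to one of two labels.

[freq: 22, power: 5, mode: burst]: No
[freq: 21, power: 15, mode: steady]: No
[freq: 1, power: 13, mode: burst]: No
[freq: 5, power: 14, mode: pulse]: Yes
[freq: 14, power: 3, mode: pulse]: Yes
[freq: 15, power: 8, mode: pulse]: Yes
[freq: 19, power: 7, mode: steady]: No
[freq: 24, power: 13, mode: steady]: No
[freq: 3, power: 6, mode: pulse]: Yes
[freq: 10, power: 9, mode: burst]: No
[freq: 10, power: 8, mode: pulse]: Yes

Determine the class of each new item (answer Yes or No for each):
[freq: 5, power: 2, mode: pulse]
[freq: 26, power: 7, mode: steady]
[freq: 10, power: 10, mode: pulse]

Yes, No, Yes

One predicate separates the groups cleanly: mode is pulse.
[freq: 5, power: 2, mode: pulse]: mode is pulse — meets the rule, so Yes.
[freq: 26, power: 7, mode: steady]: mode is steady — doesn't match, so No.
[freq: 10, power: 10, mode: pulse]: mode is pulse — meets the rule, so Yes.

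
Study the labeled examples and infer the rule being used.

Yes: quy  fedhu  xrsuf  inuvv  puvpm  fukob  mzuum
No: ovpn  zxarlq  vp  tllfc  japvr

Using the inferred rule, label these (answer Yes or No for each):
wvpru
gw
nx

Yes, No, No

Looking at the examples, the only property every 'Yes' case has and every 'No' case lacks is: contains 'u'.
wvpru: has 'u' — meets the rule, so Yes.
gw: no 'u' — does not satisfy this, so No.
nx: no 'u' — does not satisfy this, so No.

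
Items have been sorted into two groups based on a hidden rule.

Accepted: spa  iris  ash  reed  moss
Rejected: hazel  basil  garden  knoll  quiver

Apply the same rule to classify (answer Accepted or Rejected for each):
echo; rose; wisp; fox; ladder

The pattern is that an item is 'Accepted' exactly when: length ≤ 4.

Accepted, Accepted, Accepted, Accepted, Rejected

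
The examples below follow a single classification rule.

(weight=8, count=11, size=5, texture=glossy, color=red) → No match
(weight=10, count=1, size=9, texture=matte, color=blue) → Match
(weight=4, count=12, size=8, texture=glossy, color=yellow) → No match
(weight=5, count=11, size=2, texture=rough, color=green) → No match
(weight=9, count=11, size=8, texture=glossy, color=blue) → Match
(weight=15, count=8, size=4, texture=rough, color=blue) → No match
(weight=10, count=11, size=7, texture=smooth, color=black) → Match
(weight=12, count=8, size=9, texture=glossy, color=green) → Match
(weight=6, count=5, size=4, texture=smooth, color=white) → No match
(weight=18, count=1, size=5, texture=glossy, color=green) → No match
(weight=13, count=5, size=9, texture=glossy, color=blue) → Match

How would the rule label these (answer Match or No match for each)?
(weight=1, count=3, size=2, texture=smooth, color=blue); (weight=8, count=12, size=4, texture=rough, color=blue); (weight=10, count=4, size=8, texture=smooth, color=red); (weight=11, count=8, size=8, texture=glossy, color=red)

The common property of the 'Match' items is: count ≤ 11 AND size ≥ 7. No 'No match' item has it.
(weight=1, count=3, size=2, texture=smooth, color=blue): count = 3, size = 2, fails this test → No match. (weight=8, count=12, size=4, texture=rough, color=blue): count = 12, size = 4, fails this test → No match. (weight=10, count=4, size=8, texture=smooth, color=red): count = 4, size = 8, has this property → Match. (weight=11, count=8, size=8, texture=glossy, color=red): count = 8, size = 8, has this property → Match.

No match, No match, Match, Match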